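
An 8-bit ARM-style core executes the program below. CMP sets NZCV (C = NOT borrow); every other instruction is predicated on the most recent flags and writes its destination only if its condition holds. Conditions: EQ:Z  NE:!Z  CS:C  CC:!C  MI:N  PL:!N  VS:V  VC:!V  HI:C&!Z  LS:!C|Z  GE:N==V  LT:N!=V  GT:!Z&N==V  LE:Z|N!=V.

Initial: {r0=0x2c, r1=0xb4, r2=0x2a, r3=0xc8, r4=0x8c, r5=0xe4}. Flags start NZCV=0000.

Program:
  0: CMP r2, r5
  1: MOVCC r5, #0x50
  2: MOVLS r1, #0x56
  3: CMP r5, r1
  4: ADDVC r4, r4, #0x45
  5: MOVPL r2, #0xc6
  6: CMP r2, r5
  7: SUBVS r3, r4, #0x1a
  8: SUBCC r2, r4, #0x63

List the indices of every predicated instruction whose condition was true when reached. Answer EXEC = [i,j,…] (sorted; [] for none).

[0] flags=0000 → (cmp)
[1] flags=0000 CC?T → r5=0x50
[2] flags=0000 LS?T → r1=0x56
[3] flags=1000 → (cmp)
[4] flags=1000 VC?T → r4=0xd1
[5] flags=1000 PL?F → skip
[6] flags=1000 → (cmp)
[7] flags=1000 VS?F → skip
[8] flags=1000 CC?T → r2=0x6e

EXEC = [1,2,4,8]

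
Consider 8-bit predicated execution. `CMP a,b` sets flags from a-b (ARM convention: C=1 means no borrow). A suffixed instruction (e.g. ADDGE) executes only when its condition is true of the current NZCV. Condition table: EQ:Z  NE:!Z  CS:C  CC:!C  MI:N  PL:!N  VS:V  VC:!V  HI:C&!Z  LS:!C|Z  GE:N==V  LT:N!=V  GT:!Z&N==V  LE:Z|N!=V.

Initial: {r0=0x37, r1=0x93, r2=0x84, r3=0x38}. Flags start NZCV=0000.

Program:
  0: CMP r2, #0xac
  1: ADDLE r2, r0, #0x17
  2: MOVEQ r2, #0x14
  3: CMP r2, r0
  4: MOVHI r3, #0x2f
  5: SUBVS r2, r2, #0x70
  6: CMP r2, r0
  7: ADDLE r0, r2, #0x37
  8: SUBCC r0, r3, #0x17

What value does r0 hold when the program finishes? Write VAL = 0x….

VAL = 0x37

[0] flags=1000 → (cmp)
[1] flags=1000 LE?T → r2=0x4e
[2] flags=1000 EQ?F → skip
[3] flags=0010 → (cmp)
[4] flags=0010 HI?T → r3=0x2f
[5] flags=0010 VS?F → skip
[6] flags=0010 → (cmp)
[7] flags=0010 LE?F → skip
[8] flags=0010 CC?F → skip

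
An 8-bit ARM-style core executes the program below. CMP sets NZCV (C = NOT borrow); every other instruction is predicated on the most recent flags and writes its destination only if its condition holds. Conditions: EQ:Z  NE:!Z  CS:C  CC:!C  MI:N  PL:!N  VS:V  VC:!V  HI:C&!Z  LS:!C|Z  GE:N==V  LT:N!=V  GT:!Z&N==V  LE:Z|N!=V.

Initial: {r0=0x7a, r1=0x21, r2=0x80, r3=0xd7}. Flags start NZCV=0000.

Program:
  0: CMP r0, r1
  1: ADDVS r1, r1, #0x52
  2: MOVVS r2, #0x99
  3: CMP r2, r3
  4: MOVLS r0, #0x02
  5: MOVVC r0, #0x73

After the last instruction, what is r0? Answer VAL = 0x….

0: ✓ CMP  NZCV=0010
1: · ADDVS
2: · MOVVS
3: ✓ CMP  NZCV=1000
4: ✓ MOVLS  r0←0x02
5: ✓ MOVVC  r0←0x73

VAL = 0x73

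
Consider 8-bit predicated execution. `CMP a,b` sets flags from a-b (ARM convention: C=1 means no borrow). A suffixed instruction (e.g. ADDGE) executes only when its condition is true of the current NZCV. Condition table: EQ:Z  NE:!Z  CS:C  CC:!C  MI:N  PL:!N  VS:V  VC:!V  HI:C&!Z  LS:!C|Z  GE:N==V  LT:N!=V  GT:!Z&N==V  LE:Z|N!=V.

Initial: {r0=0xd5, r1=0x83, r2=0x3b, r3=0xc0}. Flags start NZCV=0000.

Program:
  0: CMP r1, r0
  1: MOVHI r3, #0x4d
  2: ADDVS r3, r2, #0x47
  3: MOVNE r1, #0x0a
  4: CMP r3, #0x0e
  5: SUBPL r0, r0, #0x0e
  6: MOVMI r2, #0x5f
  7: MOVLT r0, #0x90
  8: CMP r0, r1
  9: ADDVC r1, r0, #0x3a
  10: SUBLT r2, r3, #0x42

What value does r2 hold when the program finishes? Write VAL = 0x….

VAL = 0x7e

0: ✓ CMP  NZCV=1000
1: · MOVHI
2: · ADDVS
3: ✓ MOVNE  r1←0x0a
4: ✓ CMP  NZCV=1010
5: · SUBPL
6: ✓ MOVMI  r2←0x5f
7: ✓ MOVLT  r0←0x90
8: ✓ CMP  NZCV=1010
9: ✓ ADDVC  r1←0xca
10: ✓ SUBLT  r2←0x7e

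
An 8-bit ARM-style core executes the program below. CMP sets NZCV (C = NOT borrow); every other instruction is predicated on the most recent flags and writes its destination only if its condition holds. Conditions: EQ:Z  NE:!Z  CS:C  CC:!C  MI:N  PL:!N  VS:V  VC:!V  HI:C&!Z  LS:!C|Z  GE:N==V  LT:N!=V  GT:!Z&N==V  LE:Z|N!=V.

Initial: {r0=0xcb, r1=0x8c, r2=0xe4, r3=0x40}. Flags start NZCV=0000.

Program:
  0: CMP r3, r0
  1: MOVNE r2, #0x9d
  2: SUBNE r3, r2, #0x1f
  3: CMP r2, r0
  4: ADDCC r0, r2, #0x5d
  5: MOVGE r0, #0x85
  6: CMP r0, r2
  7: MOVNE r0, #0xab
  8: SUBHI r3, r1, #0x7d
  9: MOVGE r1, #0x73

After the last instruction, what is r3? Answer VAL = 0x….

VAL = 0x0f

0: ✓ CMP  NZCV=0000
1: ✓ MOVNE  r2←0x9d
2: ✓ SUBNE  r3←0x7e
3: ✓ CMP  NZCV=1000
4: ✓ ADDCC  r0←0xfa
5: · MOVGE
6: ✓ CMP  NZCV=0010
7: ✓ MOVNE  r0←0xab
8: ✓ SUBHI  r3←0x0f
9: ✓ MOVGE  r1←0x73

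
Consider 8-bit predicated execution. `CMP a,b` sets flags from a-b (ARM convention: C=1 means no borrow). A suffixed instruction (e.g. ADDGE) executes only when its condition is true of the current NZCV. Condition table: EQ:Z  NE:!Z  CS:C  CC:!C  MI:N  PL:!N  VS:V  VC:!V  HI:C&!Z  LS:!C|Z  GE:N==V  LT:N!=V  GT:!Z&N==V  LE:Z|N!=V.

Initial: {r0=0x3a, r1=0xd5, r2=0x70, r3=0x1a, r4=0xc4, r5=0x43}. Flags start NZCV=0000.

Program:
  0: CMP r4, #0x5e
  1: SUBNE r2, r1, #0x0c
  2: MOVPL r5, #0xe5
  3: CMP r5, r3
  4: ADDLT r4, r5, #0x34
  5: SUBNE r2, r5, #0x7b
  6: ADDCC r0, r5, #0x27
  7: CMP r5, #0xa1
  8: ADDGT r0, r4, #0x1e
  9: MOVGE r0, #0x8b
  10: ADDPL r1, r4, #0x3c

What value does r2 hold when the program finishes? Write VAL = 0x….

[0] flags=0011 → (cmp)
[1] flags=0011 NE?T → r2=0xc9
[2] flags=0011 PL?T → r5=0xe5
[3] flags=1010 → (cmp)
[4] flags=1010 LT?T → r4=0x19
[5] flags=1010 NE?T → r2=0x6a
[6] flags=1010 CC?F → skip
[7] flags=0010 → (cmp)
[8] flags=0010 GT?T → r0=0x37
[9] flags=0010 GE?T → r0=0x8b
[10] flags=0010 PL?T → r1=0x55

VAL = 0x6a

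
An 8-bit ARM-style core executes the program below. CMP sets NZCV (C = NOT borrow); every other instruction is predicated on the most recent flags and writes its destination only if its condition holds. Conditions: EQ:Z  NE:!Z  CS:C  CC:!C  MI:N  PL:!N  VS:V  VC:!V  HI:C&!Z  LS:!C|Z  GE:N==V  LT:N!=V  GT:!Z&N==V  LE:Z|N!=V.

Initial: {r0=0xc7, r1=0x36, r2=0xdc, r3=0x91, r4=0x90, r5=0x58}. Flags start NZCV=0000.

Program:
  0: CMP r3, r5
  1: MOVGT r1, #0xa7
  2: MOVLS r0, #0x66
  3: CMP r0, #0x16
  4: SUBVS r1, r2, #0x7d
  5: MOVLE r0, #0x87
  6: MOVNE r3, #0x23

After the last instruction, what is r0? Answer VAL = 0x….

VAL = 0x87

0: ✓ CMP  NZCV=0011
1: · MOVGT
2: · MOVLS
3: ✓ CMP  NZCV=1010
4: · SUBVS
5: ✓ MOVLE  r0←0x87
6: ✓ MOVNE  r3←0x23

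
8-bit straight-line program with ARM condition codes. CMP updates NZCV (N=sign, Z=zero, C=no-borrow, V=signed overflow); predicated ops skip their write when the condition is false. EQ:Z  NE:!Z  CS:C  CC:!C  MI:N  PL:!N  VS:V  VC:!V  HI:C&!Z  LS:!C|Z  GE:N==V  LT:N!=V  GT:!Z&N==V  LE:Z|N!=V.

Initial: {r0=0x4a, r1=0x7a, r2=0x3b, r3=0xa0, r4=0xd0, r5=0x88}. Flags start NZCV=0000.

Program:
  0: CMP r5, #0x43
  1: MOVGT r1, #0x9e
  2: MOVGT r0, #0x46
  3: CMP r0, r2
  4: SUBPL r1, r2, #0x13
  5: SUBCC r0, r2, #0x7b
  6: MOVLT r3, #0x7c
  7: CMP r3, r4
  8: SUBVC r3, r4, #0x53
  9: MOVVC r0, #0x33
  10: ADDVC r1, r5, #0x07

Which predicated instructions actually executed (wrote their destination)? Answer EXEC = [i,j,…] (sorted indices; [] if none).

[0] flags=0011 → (cmp)
[1] flags=0011 GT?F → skip
[2] flags=0011 GT?F → skip
[3] flags=0010 → (cmp)
[4] flags=0010 PL?T → r1=0x28
[5] flags=0010 CC?F → skip
[6] flags=0010 LT?F → skip
[7] flags=1000 → (cmp)
[8] flags=1000 VC?T → r3=0x7d
[9] flags=1000 VC?T → r0=0x33
[10] flags=1000 VC?T → r1=0x8f

EXEC = [4,8,9,10]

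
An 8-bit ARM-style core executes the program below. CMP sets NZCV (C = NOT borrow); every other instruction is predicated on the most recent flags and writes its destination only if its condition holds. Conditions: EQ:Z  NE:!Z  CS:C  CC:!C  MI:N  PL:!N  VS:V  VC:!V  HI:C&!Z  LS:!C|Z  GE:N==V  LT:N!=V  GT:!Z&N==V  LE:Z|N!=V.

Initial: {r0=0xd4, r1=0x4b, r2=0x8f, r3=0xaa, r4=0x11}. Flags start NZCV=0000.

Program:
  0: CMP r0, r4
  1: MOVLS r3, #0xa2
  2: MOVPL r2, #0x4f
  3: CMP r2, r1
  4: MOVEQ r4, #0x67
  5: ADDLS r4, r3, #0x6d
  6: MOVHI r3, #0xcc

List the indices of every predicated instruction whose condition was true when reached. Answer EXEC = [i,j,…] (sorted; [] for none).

EXEC = [6]

[0] flags=1010 → (cmp)
[1] flags=1010 LS?F → skip
[2] flags=1010 PL?F → skip
[3] flags=0011 → (cmp)
[4] flags=0011 EQ?F → skip
[5] flags=0011 LS?F → skip
[6] flags=0011 HI?T → r3=0xcc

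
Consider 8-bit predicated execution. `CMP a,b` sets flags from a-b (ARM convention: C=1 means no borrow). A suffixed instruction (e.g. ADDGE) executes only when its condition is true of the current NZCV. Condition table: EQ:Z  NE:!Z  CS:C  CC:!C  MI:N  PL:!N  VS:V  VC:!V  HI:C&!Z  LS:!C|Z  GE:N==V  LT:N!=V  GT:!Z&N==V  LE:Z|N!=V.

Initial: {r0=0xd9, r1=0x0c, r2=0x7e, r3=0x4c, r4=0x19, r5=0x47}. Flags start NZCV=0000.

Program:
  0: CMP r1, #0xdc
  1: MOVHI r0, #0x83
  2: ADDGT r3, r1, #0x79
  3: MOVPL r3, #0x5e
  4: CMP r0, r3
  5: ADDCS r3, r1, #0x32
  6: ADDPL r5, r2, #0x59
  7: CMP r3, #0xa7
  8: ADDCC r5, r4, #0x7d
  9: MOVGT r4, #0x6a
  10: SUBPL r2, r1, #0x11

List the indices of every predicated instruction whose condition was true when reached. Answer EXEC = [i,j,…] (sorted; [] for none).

0: ✓ CMP  NZCV=0000
1: · MOVHI
2: ✓ ADDGT  r3←0x85
3: ✓ MOVPL  r3←0x5e
4: ✓ CMP  NZCV=0011
5: ✓ ADDCS  r3←0x3e
6: ✓ ADDPL  r5←0xd7
7: ✓ CMP  NZCV=1001
8: ✓ ADDCC  r5←0x96
9: ✓ MOVGT  r4←0x6a
10: · SUBPL

EXEC = [2,3,5,6,8,9]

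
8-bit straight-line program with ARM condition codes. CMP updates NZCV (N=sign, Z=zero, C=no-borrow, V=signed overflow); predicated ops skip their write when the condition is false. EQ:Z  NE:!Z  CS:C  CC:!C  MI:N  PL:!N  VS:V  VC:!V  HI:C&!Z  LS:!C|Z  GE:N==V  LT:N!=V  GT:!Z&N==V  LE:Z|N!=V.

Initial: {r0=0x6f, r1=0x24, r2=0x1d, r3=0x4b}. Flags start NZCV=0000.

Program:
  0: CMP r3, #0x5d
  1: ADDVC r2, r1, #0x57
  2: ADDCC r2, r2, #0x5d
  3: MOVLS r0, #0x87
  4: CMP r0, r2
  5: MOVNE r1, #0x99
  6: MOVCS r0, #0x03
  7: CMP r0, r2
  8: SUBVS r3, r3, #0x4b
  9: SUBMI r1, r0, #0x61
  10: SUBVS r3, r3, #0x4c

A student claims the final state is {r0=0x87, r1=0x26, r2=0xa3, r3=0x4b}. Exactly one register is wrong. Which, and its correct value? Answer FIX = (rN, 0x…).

[0] flags=1000 → (cmp)
[1] flags=1000 VC?T → r2=0x7b
[2] flags=1000 CC?T → r2=0xd8
[3] flags=1000 LS?T → r0=0x87
[4] flags=1000 → (cmp)
[5] flags=1000 NE?T → r1=0x99
[6] flags=1000 CS?F → skip
[7] flags=1000 → (cmp)
[8] flags=1000 VS?F → skip
[9] flags=1000 MI?T → r1=0x26
[10] flags=1000 VS?F → skip

FIX = (r2, 0xd8)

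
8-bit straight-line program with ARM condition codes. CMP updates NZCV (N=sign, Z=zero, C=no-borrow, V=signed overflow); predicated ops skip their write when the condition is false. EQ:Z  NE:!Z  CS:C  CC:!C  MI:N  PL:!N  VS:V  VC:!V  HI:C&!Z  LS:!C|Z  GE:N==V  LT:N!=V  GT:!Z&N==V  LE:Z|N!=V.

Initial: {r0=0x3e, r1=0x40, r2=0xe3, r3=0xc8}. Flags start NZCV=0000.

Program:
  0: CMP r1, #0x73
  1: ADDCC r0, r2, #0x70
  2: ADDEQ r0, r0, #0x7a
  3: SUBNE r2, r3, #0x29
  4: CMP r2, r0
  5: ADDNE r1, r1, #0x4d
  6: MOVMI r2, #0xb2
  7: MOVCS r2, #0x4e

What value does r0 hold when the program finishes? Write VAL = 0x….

0: ✓ CMP  NZCV=1000
1: ✓ ADDCC  r0←0x53
2: · ADDEQ
3: ✓ SUBNE  r2←0x9f
4: ✓ CMP  NZCV=0011
5: ✓ ADDNE  r1←0x8d
6: · MOVMI
7: ✓ MOVCS  r2←0x4e

VAL = 0x53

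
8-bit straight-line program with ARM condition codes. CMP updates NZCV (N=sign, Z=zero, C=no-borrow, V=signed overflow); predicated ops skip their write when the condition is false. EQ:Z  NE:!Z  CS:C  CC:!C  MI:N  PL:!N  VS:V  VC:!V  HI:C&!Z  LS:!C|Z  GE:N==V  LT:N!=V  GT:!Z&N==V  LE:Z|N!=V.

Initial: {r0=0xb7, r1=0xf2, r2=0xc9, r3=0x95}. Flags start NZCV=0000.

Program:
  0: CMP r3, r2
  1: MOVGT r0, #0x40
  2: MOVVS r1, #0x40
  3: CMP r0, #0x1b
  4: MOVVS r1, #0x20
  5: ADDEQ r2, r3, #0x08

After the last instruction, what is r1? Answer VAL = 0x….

[0] flags=1000 → (cmp)
[1] flags=1000 GT?F → skip
[2] flags=1000 VS?F → skip
[3] flags=1010 → (cmp)
[4] flags=1010 VS?F → skip
[5] flags=1010 EQ?F → skip

VAL = 0xf2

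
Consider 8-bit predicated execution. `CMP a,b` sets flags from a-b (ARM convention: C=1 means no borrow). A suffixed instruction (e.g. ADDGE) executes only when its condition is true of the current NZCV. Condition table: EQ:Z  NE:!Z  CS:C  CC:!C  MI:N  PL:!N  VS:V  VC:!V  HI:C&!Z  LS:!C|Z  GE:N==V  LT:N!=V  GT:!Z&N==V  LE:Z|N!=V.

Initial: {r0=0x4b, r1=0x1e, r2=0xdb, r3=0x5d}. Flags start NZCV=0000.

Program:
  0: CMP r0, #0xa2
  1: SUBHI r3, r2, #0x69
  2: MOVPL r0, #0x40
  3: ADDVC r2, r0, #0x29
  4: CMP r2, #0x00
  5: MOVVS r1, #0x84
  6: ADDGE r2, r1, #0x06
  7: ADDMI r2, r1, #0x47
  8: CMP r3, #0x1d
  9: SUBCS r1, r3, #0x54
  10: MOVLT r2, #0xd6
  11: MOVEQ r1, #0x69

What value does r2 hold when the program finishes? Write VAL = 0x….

0: ✓ CMP  NZCV=1001
1: · SUBHI
2: · MOVPL
3: · ADDVC
4: ✓ CMP  NZCV=1010
5: · MOVVS
6: · ADDGE
7: ✓ ADDMI  r2←0x65
8: ✓ CMP  NZCV=0010
9: ✓ SUBCS  r1←0x09
10: · MOVLT
11: · MOVEQ

VAL = 0x65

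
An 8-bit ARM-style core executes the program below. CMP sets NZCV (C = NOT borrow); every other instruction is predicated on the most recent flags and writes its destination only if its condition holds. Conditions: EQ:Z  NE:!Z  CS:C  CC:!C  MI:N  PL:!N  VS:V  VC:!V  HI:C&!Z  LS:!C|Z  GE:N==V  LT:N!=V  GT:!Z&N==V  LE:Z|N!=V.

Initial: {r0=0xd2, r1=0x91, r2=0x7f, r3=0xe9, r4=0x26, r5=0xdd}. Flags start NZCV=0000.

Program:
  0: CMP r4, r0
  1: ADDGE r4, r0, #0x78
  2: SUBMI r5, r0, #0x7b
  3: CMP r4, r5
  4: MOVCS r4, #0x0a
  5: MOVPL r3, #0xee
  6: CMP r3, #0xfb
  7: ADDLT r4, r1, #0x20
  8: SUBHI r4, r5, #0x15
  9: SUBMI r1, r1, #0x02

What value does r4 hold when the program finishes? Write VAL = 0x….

VAL = 0xb1

0: ✓ CMP  NZCV=0000
1: ✓ ADDGE  r4←0x4a
2: · SUBMI
3: ✓ CMP  NZCV=0000
4: · MOVCS
5: ✓ MOVPL  r3←0xee
6: ✓ CMP  NZCV=1000
7: ✓ ADDLT  r4←0xb1
8: · SUBHI
9: ✓ SUBMI  r1←0x8f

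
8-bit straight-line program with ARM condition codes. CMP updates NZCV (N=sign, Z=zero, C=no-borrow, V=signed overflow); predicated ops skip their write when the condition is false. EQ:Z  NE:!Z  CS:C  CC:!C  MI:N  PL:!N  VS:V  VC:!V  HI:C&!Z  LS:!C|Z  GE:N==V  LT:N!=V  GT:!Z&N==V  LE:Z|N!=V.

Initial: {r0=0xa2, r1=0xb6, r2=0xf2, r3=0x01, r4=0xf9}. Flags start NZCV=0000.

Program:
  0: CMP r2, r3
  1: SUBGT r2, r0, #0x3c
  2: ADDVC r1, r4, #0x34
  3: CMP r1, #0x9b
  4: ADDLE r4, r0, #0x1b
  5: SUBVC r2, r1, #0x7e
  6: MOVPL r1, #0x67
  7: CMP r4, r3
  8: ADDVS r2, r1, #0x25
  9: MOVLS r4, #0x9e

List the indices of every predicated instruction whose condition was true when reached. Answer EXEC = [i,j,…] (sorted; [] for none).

[0] flags=1010 → (cmp)
[1] flags=1010 GT?F → skip
[2] flags=1010 VC?T → r1=0x2d
[3] flags=1001 → (cmp)
[4] flags=1001 LE?F → skip
[5] flags=1001 VC?F → skip
[6] flags=1001 PL?F → skip
[7] flags=1010 → (cmp)
[8] flags=1010 VS?F → skip
[9] flags=1010 LS?F → skip

EXEC = [2]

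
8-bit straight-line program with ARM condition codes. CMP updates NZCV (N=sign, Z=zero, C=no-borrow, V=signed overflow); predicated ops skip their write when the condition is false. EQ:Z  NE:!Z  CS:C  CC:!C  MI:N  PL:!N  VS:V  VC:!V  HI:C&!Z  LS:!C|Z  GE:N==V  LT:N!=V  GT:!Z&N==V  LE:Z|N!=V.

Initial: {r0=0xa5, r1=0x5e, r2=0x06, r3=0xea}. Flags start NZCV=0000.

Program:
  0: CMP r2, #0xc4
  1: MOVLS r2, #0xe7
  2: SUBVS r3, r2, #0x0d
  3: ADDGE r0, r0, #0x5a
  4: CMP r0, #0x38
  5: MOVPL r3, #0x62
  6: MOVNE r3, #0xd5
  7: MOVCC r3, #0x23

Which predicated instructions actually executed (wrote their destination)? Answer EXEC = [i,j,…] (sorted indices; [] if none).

[0] flags=0000 → (cmp)
[1] flags=0000 LS?T → r2=0xe7
[2] flags=0000 VS?F → skip
[3] flags=0000 GE?T → r0=0xff
[4] flags=1010 → (cmp)
[5] flags=1010 PL?F → skip
[6] flags=1010 NE?T → r3=0xd5
[7] flags=1010 CC?F → skip

EXEC = [1,3,6]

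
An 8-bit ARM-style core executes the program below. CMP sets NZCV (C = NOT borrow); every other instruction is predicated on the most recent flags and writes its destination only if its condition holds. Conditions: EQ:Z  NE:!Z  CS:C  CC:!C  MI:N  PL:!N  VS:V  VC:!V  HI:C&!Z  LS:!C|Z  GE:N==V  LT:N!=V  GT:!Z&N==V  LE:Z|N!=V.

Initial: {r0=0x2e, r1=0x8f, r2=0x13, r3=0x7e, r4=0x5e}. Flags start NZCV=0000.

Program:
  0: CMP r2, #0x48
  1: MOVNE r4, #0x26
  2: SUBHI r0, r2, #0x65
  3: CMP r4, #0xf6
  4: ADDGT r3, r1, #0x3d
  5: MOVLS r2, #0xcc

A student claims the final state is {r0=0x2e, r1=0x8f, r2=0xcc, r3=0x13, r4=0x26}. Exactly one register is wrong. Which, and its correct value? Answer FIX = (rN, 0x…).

0: ✓ CMP  NZCV=1000
1: ✓ MOVNE  r4←0x26
2: · SUBHI
3: ✓ CMP  NZCV=0000
4: ✓ ADDGT  r3←0xcc
5: ✓ MOVLS  r2←0xcc

FIX = (r3, 0xcc)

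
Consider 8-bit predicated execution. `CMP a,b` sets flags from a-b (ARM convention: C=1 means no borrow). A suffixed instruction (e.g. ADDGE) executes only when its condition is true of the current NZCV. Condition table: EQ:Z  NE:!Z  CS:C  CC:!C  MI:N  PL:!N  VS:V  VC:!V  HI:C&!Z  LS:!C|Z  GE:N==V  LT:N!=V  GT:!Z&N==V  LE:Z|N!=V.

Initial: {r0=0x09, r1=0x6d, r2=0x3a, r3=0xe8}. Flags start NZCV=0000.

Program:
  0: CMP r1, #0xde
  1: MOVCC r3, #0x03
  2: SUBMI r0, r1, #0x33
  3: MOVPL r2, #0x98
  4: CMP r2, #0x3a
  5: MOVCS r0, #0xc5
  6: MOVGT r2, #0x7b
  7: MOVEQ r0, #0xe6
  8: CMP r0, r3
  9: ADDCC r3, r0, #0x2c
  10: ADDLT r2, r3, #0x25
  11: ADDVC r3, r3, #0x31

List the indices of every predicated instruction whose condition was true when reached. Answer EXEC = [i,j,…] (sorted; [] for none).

[0] flags=1001 → (cmp)
[1] flags=1001 CC?T → r3=0x03
[2] flags=1001 MI?T → r0=0x3a
[3] flags=1001 PL?F → skip
[4] flags=0110 → (cmp)
[5] flags=0110 CS?T → r0=0xc5
[6] flags=0110 GT?F → skip
[7] flags=0110 EQ?T → r0=0xe6
[8] flags=1010 → (cmp)
[9] flags=1010 CC?F → skip
[10] flags=1010 LT?T → r2=0x28
[11] flags=1010 VC?T → r3=0x34

EXEC = [1,2,5,7,10,11]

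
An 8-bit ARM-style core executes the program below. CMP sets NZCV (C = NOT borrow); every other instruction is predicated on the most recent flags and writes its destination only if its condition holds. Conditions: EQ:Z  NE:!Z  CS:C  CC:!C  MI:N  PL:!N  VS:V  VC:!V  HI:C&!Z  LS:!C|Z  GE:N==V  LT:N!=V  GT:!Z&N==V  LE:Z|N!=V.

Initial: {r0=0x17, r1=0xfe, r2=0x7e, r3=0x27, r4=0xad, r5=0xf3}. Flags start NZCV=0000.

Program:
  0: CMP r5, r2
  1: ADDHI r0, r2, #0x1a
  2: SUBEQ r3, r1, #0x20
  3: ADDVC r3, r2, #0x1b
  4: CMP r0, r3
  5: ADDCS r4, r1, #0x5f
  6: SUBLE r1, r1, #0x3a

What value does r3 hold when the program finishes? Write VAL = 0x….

VAL = 0x27

[0] flags=0011 → (cmp)
[1] flags=0011 HI?T → r0=0x98
[2] flags=0011 EQ?F → skip
[3] flags=0011 VC?F → skip
[4] flags=0011 → (cmp)
[5] flags=0011 CS?T → r4=0x5d
[6] flags=0011 LE?T → r1=0xc4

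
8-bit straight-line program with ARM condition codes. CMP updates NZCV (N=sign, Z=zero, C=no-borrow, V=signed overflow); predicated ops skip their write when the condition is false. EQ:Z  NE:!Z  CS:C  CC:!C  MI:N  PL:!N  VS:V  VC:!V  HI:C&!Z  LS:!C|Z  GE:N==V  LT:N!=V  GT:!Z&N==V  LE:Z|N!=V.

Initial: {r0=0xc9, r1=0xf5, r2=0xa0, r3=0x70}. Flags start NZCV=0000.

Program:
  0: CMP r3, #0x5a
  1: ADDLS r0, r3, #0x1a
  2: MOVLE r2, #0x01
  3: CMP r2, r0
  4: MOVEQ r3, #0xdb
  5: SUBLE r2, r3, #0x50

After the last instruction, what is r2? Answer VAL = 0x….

VAL = 0x20

0: ✓ CMP  NZCV=0010
1: · ADDLS
2: · MOVLE
3: ✓ CMP  NZCV=1000
4: · MOVEQ
5: ✓ SUBLE  r2←0x20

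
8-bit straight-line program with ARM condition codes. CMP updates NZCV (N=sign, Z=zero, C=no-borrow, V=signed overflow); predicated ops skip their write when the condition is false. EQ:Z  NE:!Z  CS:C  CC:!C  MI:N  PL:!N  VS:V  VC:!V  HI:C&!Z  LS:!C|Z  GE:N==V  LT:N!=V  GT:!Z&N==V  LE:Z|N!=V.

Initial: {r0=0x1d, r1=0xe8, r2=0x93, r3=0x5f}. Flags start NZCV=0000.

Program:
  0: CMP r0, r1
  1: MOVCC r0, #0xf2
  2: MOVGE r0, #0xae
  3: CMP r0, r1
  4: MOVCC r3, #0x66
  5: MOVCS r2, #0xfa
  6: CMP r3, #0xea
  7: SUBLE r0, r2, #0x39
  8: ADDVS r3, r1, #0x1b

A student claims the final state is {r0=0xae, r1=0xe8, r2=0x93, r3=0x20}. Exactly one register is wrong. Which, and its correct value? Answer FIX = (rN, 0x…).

FIX = (r3, 0x66)

[0] flags=0000 → (cmp)
[1] flags=0000 CC?T → r0=0xf2
[2] flags=0000 GE?T → r0=0xae
[3] flags=1000 → (cmp)
[4] flags=1000 CC?T → r3=0x66
[5] flags=1000 CS?F → skip
[6] flags=0000 → (cmp)
[7] flags=0000 LE?F → skip
[8] flags=0000 VS?F → skip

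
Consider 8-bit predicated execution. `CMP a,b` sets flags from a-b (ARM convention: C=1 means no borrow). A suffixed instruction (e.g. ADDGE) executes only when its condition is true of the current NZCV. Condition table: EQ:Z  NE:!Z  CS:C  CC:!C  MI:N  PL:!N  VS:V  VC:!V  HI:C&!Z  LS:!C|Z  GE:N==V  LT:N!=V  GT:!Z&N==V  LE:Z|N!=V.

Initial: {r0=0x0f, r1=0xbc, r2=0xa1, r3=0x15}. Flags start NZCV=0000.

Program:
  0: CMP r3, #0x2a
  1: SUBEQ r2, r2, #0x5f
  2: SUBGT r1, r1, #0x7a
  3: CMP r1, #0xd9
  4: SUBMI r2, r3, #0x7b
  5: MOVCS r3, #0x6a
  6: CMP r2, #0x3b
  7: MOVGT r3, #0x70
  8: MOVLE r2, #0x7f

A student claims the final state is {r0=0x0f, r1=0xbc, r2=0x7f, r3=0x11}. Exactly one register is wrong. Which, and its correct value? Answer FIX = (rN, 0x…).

[0] flags=1000 → (cmp)
[1] flags=1000 EQ?F → skip
[2] flags=1000 GT?F → skip
[3] flags=1000 → (cmp)
[4] flags=1000 MI?T → r2=0x9a
[5] flags=1000 CS?F → skip
[6] flags=0011 → (cmp)
[7] flags=0011 GT?F → skip
[8] flags=0011 LE?T → r2=0x7f

FIX = (r3, 0x15)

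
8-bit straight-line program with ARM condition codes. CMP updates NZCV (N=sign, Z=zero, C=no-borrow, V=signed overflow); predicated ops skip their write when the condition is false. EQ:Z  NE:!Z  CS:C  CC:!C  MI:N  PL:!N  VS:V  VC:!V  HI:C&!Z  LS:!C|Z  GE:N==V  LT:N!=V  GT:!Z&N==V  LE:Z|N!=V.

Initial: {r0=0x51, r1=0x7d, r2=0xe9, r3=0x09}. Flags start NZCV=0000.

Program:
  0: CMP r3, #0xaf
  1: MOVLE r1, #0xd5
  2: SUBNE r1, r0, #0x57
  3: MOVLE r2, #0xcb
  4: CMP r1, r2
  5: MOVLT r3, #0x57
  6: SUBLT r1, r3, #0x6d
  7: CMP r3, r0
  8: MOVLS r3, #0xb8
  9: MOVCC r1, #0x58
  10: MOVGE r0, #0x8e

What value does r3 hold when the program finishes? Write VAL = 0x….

0: ✓ CMP  NZCV=0000
1: · MOVLE
2: ✓ SUBNE  r1←0xfa
3: · MOVLE
4: ✓ CMP  NZCV=0010
5: · MOVLT
6: · SUBLT
7: ✓ CMP  NZCV=1000
8: ✓ MOVLS  r3←0xb8
9: ✓ MOVCC  r1←0x58
10: · MOVGE

VAL = 0xb8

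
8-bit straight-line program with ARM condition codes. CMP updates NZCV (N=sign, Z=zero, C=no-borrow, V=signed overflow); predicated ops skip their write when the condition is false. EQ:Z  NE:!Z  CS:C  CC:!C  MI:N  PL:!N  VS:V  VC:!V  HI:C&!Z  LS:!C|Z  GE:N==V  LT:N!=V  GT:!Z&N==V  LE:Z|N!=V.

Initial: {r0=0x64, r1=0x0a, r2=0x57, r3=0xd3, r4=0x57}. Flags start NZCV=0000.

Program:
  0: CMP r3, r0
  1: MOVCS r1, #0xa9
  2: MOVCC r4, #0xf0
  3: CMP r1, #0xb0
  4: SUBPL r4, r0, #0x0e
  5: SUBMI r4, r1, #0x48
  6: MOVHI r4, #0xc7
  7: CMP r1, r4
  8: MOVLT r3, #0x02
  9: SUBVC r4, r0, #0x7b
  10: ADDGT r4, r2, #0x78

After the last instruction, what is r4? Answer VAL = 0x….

[0] flags=0011 → (cmp)
[1] flags=0011 CS?T → r1=0xa9
[2] flags=0011 CC?F → skip
[3] flags=1000 → (cmp)
[4] flags=1000 PL?F → skip
[5] flags=1000 MI?T → r4=0x61
[6] flags=1000 HI?F → skip
[7] flags=0011 → (cmp)
[8] flags=0011 LT?T → r3=0x02
[9] flags=0011 VC?F → skip
[10] flags=0011 GT?F → skip

VAL = 0x61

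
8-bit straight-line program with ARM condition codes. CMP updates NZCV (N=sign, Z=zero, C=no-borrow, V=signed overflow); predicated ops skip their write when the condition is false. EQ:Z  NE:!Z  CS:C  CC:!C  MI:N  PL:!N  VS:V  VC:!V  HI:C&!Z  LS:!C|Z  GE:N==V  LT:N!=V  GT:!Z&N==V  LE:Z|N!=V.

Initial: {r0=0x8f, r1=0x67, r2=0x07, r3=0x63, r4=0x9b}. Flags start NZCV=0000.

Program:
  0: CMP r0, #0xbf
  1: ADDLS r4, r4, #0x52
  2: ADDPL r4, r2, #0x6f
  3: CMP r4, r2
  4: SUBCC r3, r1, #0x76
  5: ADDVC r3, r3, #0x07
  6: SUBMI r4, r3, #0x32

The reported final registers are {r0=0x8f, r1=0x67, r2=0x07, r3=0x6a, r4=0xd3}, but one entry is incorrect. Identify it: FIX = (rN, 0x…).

0: ✓ CMP  NZCV=1000
1: ✓ ADDLS  r4←0xed
2: · ADDPL
3: ✓ CMP  NZCV=1010
4: · SUBCC
5: ✓ ADDVC  r3←0x6a
6: ✓ SUBMI  r4←0x38

FIX = (r4, 0x38)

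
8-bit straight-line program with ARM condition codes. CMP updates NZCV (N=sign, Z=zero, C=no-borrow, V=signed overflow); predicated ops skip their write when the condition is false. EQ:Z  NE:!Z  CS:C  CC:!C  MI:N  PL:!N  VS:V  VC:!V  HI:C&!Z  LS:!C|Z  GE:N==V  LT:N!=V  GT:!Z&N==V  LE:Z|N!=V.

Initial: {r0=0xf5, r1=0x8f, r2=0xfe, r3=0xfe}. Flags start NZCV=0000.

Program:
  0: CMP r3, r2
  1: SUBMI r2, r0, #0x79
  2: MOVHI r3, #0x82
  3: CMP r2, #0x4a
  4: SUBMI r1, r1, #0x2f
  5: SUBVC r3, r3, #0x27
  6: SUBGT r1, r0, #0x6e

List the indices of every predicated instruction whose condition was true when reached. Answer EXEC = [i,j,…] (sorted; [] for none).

EXEC = [4,5]

0: ✓ CMP  NZCV=0110
1: · SUBMI
2: · MOVHI
3: ✓ CMP  NZCV=1010
4: ✓ SUBMI  r1←0x60
5: ✓ SUBVC  r3←0xd7
6: · SUBGT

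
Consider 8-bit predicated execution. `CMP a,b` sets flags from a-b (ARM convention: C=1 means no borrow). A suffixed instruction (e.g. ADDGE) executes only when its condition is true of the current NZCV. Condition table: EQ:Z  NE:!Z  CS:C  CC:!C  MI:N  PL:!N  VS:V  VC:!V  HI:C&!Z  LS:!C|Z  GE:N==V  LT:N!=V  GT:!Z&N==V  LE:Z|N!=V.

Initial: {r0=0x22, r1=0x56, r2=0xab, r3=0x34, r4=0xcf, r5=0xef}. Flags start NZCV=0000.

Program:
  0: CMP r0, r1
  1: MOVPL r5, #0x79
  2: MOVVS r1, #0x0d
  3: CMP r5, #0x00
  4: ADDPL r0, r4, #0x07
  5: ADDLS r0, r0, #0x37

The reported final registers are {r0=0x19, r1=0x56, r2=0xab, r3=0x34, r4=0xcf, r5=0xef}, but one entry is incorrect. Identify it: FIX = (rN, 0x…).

FIX = (r0, 0x22)

[0] flags=1000 → (cmp)
[1] flags=1000 PL?F → skip
[2] flags=1000 VS?F → skip
[3] flags=1010 → (cmp)
[4] flags=1010 PL?F → skip
[5] flags=1010 LS?F → skip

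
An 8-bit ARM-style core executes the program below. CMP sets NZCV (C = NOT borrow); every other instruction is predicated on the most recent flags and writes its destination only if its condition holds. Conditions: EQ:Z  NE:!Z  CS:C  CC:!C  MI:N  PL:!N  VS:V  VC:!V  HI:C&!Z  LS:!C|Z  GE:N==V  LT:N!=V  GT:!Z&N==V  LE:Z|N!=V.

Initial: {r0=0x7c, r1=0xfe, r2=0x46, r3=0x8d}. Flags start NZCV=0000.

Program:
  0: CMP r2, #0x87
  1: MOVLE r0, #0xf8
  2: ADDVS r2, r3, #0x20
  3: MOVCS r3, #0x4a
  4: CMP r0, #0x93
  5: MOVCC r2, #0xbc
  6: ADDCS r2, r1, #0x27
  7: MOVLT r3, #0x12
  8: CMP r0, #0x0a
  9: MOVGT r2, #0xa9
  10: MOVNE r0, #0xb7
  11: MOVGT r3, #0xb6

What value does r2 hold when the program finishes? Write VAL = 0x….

VAL = 0xa9

[0] flags=1001 → (cmp)
[1] flags=1001 LE?F → skip
[2] flags=1001 VS?T → r2=0xad
[3] flags=1001 CS?F → skip
[4] flags=1001 → (cmp)
[5] flags=1001 CC?T → r2=0xbc
[6] flags=1001 CS?F → skip
[7] flags=1001 LT?F → skip
[8] flags=0010 → (cmp)
[9] flags=0010 GT?T → r2=0xa9
[10] flags=0010 NE?T → r0=0xb7
[11] flags=0010 GT?T → r3=0xb6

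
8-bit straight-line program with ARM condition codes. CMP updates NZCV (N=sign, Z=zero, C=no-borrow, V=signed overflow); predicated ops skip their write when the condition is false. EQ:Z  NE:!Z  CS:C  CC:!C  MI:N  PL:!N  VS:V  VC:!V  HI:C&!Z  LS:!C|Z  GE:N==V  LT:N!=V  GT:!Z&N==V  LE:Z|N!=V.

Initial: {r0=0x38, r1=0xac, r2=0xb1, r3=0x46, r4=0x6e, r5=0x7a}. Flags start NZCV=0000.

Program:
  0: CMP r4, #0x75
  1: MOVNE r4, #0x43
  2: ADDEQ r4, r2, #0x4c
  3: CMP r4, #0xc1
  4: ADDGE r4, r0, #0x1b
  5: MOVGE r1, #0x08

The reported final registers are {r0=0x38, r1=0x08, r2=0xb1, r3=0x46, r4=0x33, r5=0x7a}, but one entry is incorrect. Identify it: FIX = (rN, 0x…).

[0] flags=1000 → (cmp)
[1] flags=1000 NE?T → r4=0x43
[2] flags=1000 EQ?F → skip
[3] flags=1001 → (cmp)
[4] flags=1001 GE?T → r4=0x53
[5] flags=1001 GE?T → r1=0x08

FIX = (r4, 0x53)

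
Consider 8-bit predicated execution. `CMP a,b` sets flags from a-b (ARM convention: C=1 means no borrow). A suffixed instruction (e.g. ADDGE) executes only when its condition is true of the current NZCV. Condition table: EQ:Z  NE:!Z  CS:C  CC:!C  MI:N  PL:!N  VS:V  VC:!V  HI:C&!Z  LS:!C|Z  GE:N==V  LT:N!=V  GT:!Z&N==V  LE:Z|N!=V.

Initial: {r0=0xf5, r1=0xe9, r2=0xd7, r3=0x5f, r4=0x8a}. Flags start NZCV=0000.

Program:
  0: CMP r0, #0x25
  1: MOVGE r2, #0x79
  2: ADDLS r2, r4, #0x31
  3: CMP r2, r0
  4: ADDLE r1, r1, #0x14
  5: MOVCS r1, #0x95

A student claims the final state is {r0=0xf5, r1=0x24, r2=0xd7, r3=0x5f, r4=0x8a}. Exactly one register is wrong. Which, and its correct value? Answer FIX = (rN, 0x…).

FIX = (r1, 0xfd)

0: ✓ CMP  NZCV=1010
1: · MOVGE
2: · ADDLS
3: ✓ CMP  NZCV=1000
4: ✓ ADDLE  r1←0xfd
5: · MOVCS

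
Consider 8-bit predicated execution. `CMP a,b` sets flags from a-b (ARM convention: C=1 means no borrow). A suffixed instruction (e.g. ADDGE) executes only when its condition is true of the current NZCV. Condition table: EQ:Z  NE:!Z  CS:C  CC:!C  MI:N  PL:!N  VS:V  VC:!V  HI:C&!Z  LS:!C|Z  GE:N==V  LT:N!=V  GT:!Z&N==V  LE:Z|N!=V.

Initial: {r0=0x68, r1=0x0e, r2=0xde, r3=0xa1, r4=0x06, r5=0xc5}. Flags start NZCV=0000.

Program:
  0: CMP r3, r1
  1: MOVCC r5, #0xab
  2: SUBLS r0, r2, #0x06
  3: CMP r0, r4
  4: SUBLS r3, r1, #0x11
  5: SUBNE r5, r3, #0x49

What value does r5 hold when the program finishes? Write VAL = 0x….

0: ✓ CMP  NZCV=1010
1: · MOVCC
2: · SUBLS
3: ✓ CMP  NZCV=0010
4: · SUBLS
5: ✓ SUBNE  r5←0x58

VAL = 0x58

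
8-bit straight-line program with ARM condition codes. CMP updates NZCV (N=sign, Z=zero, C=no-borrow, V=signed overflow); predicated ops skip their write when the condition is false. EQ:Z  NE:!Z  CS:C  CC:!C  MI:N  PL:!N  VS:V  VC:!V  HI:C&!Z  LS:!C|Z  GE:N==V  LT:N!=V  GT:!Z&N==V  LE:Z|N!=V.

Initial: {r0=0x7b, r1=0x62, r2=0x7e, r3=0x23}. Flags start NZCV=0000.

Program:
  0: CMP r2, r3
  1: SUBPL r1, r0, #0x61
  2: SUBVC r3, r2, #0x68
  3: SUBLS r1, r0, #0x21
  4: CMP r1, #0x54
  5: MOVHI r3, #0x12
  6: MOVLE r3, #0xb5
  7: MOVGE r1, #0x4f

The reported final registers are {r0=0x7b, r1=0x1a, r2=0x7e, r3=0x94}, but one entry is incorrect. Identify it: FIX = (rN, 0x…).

0: ✓ CMP  NZCV=0010
1: ✓ SUBPL  r1←0x1a
2: ✓ SUBVC  r3←0x16
3: · SUBLS
4: ✓ CMP  NZCV=1000
5: · MOVHI
6: ✓ MOVLE  r3←0xb5
7: · MOVGE

FIX = (r3, 0xb5)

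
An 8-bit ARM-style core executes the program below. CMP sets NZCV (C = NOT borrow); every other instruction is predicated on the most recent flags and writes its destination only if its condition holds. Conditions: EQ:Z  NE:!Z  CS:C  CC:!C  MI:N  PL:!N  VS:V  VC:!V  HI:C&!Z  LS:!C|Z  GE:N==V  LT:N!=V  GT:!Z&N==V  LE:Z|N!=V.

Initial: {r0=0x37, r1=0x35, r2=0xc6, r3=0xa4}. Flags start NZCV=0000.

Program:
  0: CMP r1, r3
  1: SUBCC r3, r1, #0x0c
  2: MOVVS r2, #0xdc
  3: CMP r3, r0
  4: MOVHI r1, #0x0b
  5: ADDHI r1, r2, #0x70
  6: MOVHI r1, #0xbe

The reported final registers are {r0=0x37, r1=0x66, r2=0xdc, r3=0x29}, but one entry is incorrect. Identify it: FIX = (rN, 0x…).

FIX = (r1, 0x35)

0: ✓ CMP  NZCV=1001
1: ✓ SUBCC  r3←0x29
2: ✓ MOVVS  r2←0xdc
3: ✓ CMP  NZCV=1000
4: · MOVHI
5: · ADDHI
6: · MOVHI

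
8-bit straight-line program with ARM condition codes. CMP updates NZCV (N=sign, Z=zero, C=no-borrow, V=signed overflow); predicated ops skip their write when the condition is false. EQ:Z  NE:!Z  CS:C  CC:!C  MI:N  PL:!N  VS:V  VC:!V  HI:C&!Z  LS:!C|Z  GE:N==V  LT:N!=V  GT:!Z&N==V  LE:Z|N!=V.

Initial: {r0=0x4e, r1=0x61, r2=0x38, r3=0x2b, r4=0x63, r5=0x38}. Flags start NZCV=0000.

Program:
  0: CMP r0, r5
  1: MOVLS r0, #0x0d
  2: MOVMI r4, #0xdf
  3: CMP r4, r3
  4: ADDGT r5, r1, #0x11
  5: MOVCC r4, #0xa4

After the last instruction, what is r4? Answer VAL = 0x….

VAL = 0x63

0: ✓ CMP  NZCV=0010
1: · MOVLS
2: · MOVMI
3: ✓ CMP  NZCV=0010
4: ✓ ADDGT  r5←0x72
5: · MOVCC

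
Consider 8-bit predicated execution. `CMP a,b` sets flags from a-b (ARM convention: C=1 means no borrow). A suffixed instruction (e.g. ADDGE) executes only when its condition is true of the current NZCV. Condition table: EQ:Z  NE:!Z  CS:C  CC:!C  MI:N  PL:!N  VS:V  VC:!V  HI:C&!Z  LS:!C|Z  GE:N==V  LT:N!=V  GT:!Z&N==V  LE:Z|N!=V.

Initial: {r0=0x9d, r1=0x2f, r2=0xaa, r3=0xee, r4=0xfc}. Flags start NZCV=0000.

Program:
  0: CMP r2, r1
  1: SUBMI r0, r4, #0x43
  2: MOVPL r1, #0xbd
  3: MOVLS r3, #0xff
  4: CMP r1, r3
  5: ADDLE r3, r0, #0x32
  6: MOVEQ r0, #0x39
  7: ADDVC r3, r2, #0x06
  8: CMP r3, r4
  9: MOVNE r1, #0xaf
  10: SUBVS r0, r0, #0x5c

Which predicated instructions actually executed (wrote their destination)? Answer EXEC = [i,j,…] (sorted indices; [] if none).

[0] flags=0011 → (cmp)
[1] flags=0011 MI?F → skip
[2] flags=0011 PL?T → r1=0xbd
[3] flags=0011 LS?F → skip
[4] flags=1000 → (cmp)
[5] flags=1000 LE?T → r3=0xcf
[6] flags=1000 EQ?F → skip
[7] flags=1000 VC?T → r3=0xb0
[8] flags=1000 → (cmp)
[9] flags=1000 NE?T → r1=0xaf
[10] flags=1000 VS?F → skip

EXEC = [2,5,7,9]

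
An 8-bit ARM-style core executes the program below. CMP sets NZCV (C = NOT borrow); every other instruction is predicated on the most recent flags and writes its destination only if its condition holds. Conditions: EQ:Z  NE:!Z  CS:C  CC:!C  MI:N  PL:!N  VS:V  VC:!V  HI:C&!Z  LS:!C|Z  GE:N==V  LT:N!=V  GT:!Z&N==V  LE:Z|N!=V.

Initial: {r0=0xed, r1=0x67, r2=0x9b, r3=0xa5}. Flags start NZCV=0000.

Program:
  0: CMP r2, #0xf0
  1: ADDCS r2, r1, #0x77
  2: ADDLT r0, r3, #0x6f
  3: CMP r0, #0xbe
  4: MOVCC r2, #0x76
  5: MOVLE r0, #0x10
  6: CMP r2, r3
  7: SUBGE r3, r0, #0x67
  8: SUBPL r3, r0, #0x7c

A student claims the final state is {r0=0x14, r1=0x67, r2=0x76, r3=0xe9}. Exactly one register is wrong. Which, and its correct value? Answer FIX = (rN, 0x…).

[0] flags=1000 → (cmp)
[1] flags=1000 CS?F → skip
[2] flags=1000 LT?T → r0=0x14
[3] flags=0000 → (cmp)
[4] flags=0000 CC?T → r2=0x76
[5] flags=0000 LE?F → skip
[6] flags=1001 → (cmp)
[7] flags=1001 GE?T → r3=0xad
[8] flags=1001 PL?F → skip

FIX = (r3, 0xad)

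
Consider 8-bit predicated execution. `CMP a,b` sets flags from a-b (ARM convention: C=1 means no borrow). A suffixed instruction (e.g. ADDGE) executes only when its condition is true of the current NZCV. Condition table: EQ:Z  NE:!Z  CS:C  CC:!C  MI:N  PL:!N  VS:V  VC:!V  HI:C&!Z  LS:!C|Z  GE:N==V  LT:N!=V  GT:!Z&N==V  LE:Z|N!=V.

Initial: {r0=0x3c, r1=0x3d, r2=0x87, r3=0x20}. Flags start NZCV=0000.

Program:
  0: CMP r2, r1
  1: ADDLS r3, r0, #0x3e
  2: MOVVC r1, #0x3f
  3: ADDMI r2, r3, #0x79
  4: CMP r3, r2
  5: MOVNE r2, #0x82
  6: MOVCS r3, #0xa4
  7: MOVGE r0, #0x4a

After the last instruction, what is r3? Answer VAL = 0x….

0: ✓ CMP  NZCV=0011
1: · ADDLS
2: · MOVVC
3: · ADDMI
4: ✓ CMP  NZCV=1001
5: ✓ MOVNE  r2←0x82
6: · MOVCS
7: ✓ MOVGE  r0←0x4a

VAL = 0x20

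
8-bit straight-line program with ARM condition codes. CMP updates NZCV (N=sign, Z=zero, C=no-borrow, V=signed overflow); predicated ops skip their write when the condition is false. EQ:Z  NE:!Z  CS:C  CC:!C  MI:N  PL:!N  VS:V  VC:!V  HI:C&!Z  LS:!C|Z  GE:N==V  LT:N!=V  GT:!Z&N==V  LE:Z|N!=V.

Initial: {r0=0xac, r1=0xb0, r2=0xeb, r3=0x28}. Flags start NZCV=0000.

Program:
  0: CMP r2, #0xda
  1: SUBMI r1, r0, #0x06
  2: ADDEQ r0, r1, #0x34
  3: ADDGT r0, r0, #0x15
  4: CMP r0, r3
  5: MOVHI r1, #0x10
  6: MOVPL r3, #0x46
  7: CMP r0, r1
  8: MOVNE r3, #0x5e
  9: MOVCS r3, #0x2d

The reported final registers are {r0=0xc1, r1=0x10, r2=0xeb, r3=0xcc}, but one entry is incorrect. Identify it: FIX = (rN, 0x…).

[0] flags=0010 → (cmp)
[1] flags=0010 MI?F → skip
[2] flags=0010 EQ?F → skip
[3] flags=0010 GT?T → r0=0xc1
[4] flags=1010 → (cmp)
[5] flags=1010 HI?T → r1=0x10
[6] flags=1010 PL?F → skip
[7] flags=1010 → (cmp)
[8] flags=1010 NE?T → r3=0x5e
[9] flags=1010 CS?T → r3=0x2d

FIX = (r3, 0x2d)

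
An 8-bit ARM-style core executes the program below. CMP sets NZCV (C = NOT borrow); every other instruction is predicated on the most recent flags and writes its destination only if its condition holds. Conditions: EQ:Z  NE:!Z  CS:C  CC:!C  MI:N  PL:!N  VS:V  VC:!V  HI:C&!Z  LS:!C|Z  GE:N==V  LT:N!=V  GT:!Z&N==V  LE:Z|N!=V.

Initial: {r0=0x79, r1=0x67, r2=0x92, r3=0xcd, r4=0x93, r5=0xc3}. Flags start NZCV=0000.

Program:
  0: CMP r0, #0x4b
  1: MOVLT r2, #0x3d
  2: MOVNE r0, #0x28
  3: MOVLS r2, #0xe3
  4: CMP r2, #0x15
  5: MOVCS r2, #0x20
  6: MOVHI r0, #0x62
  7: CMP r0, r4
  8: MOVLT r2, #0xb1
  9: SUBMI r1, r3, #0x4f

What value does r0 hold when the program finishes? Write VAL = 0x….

VAL = 0x62

0: ✓ CMP  NZCV=0010
1: · MOVLT
2: ✓ MOVNE  r0←0x28
3: · MOVLS
4: ✓ CMP  NZCV=0011
5: ✓ MOVCS  r2←0x20
6: ✓ MOVHI  r0←0x62
7: ✓ CMP  NZCV=1001
8: · MOVLT
9: ✓ SUBMI  r1←0x7e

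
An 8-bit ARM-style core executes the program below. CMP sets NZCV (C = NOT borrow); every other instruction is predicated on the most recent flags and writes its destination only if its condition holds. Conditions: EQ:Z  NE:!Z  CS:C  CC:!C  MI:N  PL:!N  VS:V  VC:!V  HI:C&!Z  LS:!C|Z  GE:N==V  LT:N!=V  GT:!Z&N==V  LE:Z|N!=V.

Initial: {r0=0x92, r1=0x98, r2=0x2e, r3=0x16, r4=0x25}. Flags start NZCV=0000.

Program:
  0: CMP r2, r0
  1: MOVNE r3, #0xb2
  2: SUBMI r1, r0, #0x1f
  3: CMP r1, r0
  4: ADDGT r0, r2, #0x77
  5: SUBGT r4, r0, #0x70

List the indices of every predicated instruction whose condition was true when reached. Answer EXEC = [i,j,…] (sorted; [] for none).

0: ✓ CMP  NZCV=1001
1: ✓ MOVNE  r3←0xb2
2: ✓ SUBMI  r1←0x73
3: ✓ CMP  NZCV=1001
4: ✓ ADDGT  r0←0xa5
5: ✓ SUBGT  r4←0x35

EXEC = [1,2,4,5]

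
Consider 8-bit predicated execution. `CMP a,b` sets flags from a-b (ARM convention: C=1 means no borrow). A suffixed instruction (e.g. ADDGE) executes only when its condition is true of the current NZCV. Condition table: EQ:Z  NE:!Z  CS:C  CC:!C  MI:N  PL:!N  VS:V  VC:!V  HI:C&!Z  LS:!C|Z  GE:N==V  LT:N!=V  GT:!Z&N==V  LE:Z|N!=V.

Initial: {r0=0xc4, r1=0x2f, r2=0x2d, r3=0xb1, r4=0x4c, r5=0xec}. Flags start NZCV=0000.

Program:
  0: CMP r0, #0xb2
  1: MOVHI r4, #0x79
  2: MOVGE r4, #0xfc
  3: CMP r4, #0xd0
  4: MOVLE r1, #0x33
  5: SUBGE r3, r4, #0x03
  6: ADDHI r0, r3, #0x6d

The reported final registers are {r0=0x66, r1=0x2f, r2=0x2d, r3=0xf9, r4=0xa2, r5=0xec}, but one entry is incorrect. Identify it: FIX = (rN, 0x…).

0: ✓ CMP  NZCV=0010
1: ✓ MOVHI  r4←0x79
2: ✓ MOVGE  r4←0xfc
3: ✓ CMP  NZCV=0010
4: · MOVLE
5: ✓ SUBGE  r3←0xf9
6: ✓ ADDHI  r0←0x66

FIX = (r4, 0xfc)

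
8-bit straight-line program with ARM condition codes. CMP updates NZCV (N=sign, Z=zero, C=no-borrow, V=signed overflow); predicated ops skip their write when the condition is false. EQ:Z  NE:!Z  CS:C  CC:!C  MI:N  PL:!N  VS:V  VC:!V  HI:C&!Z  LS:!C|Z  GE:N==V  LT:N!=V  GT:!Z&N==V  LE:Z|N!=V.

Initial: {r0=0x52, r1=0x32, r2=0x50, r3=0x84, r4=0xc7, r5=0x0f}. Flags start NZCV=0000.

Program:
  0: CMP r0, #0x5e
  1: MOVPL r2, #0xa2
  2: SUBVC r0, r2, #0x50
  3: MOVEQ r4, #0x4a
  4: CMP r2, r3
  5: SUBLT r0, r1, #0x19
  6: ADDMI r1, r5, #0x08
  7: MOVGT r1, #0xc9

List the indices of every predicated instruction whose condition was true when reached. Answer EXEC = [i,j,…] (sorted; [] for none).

EXEC = [2,6,7]

0: ✓ CMP  NZCV=1000
1: · MOVPL
2: ✓ SUBVC  r0←0x00
3: · MOVEQ
4: ✓ CMP  NZCV=1001
5: · SUBLT
6: ✓ ADDMI  r1←0x17
7: ✓ MOVGT  r1←0xc9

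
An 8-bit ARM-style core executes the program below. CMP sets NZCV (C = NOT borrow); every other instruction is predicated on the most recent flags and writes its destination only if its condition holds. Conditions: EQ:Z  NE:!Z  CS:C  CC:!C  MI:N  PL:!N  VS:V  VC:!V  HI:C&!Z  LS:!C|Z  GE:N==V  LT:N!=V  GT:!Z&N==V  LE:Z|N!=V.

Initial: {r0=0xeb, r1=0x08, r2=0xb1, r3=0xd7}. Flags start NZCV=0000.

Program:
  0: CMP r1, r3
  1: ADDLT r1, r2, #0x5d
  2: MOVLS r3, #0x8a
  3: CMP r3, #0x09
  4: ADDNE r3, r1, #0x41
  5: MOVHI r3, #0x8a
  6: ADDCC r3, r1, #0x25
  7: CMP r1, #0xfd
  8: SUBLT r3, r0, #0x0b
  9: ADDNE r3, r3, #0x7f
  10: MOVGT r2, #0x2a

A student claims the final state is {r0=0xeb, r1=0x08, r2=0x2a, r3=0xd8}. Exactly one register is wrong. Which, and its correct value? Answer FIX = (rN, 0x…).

[0] flags=0000 → (cmp)
[1] flags=0000 LT?F → skip
[2] flags=0000 LS?T → r3=0x8a
[3] flags=1010 → (cmp)
[4] flags=1010 NE?T → r3=0x49
[5] flags=1010 HI?T → r3=0x8a
[6] flags=1010 CC?F → skip
[7] flags=0000 → (cmp)
[8] flags=0000 LT?F → skip
[9] flags=0000 NE?T → r3=0x09
[10] flags=0000 GT?T → r2=0x2a

FIX = (r3, 0x09)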